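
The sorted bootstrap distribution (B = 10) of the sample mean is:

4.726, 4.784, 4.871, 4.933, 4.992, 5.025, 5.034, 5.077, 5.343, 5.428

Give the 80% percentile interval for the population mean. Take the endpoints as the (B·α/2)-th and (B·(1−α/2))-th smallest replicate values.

α = 0.20; lower rank = 10 × 0.100 = 1; upper rank = 10 × 0.900 = 9.
The 1st smallest replicate is 4.726; the 9th is 5.343.

(4.726, 5.343)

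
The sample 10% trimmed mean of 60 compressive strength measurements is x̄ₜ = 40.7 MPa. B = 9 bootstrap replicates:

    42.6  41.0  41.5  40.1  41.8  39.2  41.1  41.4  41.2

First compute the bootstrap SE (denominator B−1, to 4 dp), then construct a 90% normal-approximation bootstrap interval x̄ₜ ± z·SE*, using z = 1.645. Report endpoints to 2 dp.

(39.09, 42.31)

Mean of replicates = 41.1000; sum of squared deviations = 7.6200; SE* = √(7.6200/8) = 0.9760
Margin = 1.645 × 0.9760 = 1.606
Interval: 40.7 ± 1.606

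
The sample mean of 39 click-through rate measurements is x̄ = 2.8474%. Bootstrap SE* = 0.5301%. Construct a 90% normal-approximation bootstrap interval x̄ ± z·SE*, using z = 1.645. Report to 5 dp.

(1.97539, 3.71941)

Margin = 1.645 × 0.5301 = 0.872015
Interval: 2.8474 ± 0.872015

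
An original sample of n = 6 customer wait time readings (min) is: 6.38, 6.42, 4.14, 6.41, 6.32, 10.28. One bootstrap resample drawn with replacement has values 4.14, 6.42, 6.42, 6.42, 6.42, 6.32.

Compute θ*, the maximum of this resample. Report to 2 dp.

Maximum = 6.42

θ* = 6.42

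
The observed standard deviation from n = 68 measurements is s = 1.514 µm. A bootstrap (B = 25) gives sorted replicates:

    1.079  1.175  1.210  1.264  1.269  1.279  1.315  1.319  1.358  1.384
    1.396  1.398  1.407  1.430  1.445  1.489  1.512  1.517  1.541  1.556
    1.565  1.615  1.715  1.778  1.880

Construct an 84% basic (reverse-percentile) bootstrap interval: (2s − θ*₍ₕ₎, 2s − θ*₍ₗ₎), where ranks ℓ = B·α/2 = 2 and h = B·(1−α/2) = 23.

Percentile endpoints at ranks 2 and 23: θ*₍2₎ = 1.175, θ*₍23₎ = 1.715.
Basic interval reflects these around s:
  lower = 2 × 1.514 − 1.715 = 1.313
  upper = 2 × 1.514 − 1.175 = 1.853

(1.313, 1.853)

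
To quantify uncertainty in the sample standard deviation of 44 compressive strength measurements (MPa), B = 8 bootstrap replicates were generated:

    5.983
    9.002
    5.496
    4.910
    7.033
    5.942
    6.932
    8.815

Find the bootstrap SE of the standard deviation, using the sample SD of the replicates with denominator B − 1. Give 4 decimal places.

Bootstrap SE is the standard deviation of the 8 replicate standard deviations.
Mean of replicates: (5.983 + 9.002 + 5.496 + 4.910 + 7.033 + 5.942 + 6.932 + 8.815) / 8 = 54.11300 / 8 = 6.76412
Sum of squared deviations: (−0.78113)² + (+2.23788)² + (−1.26812)² + (−1.85412)² + (+0.26888)² + (−0.82212)² + (+0.16788)² + (+2.05087)² = 15.64661
Variance = 15.64661 / 7 = 2.23523
SE* = √2.23523

SE* = 1.4951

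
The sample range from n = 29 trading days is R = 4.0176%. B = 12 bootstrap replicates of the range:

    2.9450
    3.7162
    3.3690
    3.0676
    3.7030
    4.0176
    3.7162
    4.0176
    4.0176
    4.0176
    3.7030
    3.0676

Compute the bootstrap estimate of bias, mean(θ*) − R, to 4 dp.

bias = −0.4044

mean(θ*) = (2.9450 + 3.7162 + 3.3690 + 3.0676 + 3.7030 + 4.0176 + 3.7162 + 4.0176 + 4.0176 + 4.0176 + 3.7030 + 3.0676) / 12 = 3.61317
bias = 3.61317 − 4.0176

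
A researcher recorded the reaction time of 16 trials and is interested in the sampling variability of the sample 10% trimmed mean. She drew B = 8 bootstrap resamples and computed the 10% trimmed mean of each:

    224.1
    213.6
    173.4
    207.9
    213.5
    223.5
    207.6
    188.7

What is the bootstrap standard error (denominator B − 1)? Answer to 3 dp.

Bootstrap SE is the standard deviation of the 8 replicate 10% trimmed means.
Mean of replicates: (224.1 + 213.6 + 173.4 + 207.9 + 213.5 + 223.5 + 207.6 + 188.7) / 8 = 1652.3000 / 8 = 206.5375
Sum of squared deviations: (+17.5625)² + (+7.0625)² + (−33.1375)² + (+1.3625)² + (+6.9625)² + (+16.9625)² + (+1.0625)² + (−17.8375)² = 2113.7787
Variance = 2113.7787 / 7 = 301.9684
SE* = √301.9684

SE* = 17.377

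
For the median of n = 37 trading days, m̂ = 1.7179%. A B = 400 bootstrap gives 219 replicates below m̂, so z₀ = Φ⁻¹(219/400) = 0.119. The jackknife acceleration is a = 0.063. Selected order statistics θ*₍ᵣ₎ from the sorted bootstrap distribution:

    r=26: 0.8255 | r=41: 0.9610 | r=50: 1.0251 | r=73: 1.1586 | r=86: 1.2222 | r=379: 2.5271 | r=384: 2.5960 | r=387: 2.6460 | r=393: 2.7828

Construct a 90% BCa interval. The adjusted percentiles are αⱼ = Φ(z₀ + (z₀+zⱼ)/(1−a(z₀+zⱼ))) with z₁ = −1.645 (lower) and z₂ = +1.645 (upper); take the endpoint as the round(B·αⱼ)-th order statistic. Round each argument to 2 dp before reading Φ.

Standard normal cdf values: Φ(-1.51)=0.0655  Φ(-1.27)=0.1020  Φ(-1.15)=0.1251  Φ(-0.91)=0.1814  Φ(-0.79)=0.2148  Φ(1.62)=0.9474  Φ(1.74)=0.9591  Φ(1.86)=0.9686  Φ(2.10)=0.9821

(0.9610, 2.7828)

Lower: z₀ + z₁ = 0.119 + (-1.645) = -1.526; 1 − a(z₀+z₁) = 1 − (0.063)(-1.526) = 1.0961; argument = 0.119 + (-1.526)/1.0961 = -1.2732 → -1.27.
α₁ = Φ(-1.27) = 0.1020; rank = round(400 × 0.1020) = 41; θ*₍41₎ = 0.9610.
Upper: z₀ + z₂ = 1.764; 1 − a(z₀+z₂) = 0.8889; argument = 2.1035 → 2.10; α₂ = 0.9821; rank = 393; θ*₍393₎ = 2.7828.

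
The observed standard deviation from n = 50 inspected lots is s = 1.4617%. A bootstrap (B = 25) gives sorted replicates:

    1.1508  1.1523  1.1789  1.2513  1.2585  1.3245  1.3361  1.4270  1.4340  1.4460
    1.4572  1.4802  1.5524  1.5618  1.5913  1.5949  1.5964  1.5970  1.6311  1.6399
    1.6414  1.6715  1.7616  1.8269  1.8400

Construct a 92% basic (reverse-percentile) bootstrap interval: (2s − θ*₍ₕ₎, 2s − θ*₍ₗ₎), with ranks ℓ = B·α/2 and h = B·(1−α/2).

Percentile endpoints at ranks 1 and 24: θ*₍1₎ = 1.1508, θ*₍24₎ = 1.8269.
Basic interval reflects these around s:
  lower = 2 × 1.4617 − 1.8269 = 1.0965
  upper = 2 × 1.4617 − 1.1508 = 1.7726

(1.0965, 1.7726)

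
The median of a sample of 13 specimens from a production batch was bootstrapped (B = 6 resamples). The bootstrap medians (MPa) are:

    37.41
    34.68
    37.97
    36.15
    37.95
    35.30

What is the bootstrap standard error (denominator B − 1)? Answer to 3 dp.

SE* = 1.409

Bootstrap SE is the standard deviation of the 6 replicate medians.
Mean of replicates: (37.41 + 34.68 + 37.97 + 36.15 + 37.95 + 35.30) / 6 = 219.4600 / 6 = 36.5767
Sum of squared deviations: (+0.8333)² + (−1.8967)² + (+1.3933)² + (−0.4267)² + (+1.3733)² + (−1.2767)² = 9.9311
Variance = 9.9311 / 5 = 1.9862
SE* = √1.9862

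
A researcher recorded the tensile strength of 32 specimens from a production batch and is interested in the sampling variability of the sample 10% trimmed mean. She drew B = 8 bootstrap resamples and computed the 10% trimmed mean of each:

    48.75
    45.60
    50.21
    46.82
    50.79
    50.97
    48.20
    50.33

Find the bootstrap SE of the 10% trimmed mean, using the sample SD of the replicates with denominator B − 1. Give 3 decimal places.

SE* = 1.976

Bootstrap SE is the standard deviation of the 8 replicate 10% trimmed means.
Mean of replicates: (48.75 + 45.60 + 50.21 + 46.82 + 50.79 + 50.97 + 48.20 + 50.33) / 8 = 391.6700 / 8 = 48.9588
Sum of squared deviations: (−0.2088)² + (−3.3588)² + (+1.2512)² + (−2.1388)² + (+1.8312)² + (+2.0112)² + (−0.7587)² + (+1.3712)² = 27.3193
Variance = 27.3193 / 7 = 3.9028
SE* = √3.9028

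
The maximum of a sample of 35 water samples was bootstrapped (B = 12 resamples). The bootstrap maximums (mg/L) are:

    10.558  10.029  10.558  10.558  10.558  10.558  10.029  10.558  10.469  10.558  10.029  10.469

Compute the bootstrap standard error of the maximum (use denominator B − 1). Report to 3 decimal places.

SE* = 0.233

Bootstrap SE is the standard deviation of the 12 replicate maximums.
Mean of replicates: (10.558 + 10.029 + 10.558 + 10.558 + 10.558 + 10.558 + 10.029 + 10.558 + 10.469 + 10.558 + 10.029 + 10.469) / 12 = 124.9310 / 12 = 10.4109
Sum of squared deviations: (+0.1471)² + (−0.3819)² + (+0.1471)² + (+0.1471)² + (+0.1471)² + (+0.1471)² + (−0.3819)² + (+0.1471)² + (+0.0581)² + (+0.1471)² + (−0.3819)² + (+0.0581)² = 0.5958
Variance = 0.5958 / 11 = 0.0542
SE* = √0.0542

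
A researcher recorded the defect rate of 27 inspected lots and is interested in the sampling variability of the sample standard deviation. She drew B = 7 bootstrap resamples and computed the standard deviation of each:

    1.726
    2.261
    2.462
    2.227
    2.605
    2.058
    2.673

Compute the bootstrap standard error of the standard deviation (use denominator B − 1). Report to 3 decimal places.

SE* = 0.330

Bootstrap SE is the standard deviation of the 7 replicate standard deviations.
Mean of replicates: (1.726 + 2.261 + 2.462 + 2.227 + 2.605 + 2.058 + 2.673) / 7 = 16.0120 / 7 = 2.2874
Sum of squared deviations: (−0.5614)² + (−0.0264)² + (+0.1746)² + (−0.0604)² + (+0.3176)² + (−0.2294)² + (+0.3856)² = 0.6522
Variance = 0.6522 / 6 = 0.1087
SE* = √0.1087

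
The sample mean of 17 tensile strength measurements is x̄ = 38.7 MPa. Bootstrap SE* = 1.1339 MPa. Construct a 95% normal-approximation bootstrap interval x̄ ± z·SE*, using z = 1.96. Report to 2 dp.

Margin = 1.96 × 1.1339 = 2.222
Interval: 38.7 ± 2.222

(36.48, 40.92)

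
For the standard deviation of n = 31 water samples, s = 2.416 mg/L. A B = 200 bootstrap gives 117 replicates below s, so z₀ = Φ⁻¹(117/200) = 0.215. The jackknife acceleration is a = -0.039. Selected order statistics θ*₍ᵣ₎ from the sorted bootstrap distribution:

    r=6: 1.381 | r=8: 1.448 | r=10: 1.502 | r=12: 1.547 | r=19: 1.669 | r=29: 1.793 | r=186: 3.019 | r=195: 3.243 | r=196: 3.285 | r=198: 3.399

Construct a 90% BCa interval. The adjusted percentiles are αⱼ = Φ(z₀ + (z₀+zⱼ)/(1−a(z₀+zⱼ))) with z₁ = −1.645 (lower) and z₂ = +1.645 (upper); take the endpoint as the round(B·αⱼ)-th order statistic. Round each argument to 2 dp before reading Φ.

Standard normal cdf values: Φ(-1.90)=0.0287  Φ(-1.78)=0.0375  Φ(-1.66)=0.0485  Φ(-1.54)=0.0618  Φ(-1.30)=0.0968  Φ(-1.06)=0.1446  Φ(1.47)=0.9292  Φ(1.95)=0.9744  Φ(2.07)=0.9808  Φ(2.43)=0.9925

(1.669, 3.243)

Lower: z₀ + z₁ = 0.215 + (-1.645) = -1.430; 1 − a(z₀+z₁) = 1 − (-0.039)(-1.430) = 0.9442; argument = 0.215 + (-1.430)/0.9442 = -1.2995 → -1.30.
α₁ = Φ(-1.30) = 0.0968; rank = round(200 × 0.0968) = 19; θ*₍19₎ = 1.669.
Upper: z₀ + z₂ = 1.860; 1 − a(z₀+z₂) = 1.0725; argument = 1.9492 → 1.95; α₂ = 0.9744; rank = 195; θ*₍195₎ = 3.243.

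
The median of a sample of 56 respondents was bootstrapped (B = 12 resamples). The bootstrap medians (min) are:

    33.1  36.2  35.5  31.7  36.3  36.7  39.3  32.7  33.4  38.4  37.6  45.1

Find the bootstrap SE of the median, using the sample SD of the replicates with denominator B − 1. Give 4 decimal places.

Bootstrap SE is the standard deviation of the 12 replicate medians.
Mean of replicates: (33.1 + 36.2 + 35.5 + 31.7 + 36.3 + 36.7 + 39.3 + 32.7 + 33.4 + 38.4 + 37.6 + 45.1) / 12 = 436.00000 / 12 = 36.33333
Sum of squared deviations: (−3.23333)² + (−0.13333)² + (−0.83333)² + (−4.63333)² + (−0.03333)² + (+0.36667)² + (+2.96667)² + (−3.63333)² + (−2.93333)² + (+2.06667)² + (+1.26667)² + (+8.76667)² = 146.10667
Variance = 146.10667 / 11 = 13.28242
SE* = √13.28242

SE* = 3.6445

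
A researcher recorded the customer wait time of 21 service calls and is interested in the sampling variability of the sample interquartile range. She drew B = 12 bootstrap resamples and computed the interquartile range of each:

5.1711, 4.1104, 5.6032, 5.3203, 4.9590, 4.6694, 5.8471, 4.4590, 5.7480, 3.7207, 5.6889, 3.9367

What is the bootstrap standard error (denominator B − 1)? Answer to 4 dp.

Bootstrap SE is the standard deviation of the 12 replicate interquartile ranges.
Mean of replicates: (5.1711 + 4.1104 + 5.6032 + 5.3203 + 4.9590 + 4.6694 + 5.8471 + 4.4590 + 5.7480 + 3.7207 + 5.6889 + 3.9367) / 12 = 59.23380 / 12 = 4.93615
Sum of squared deviations: (+0.23495)² + (−0.82575)² + (+0.66705)² + (+0.38415)² + (+0.02285)² + (−0.26675)² + (+0.91095)² + (−0.47715)² + (+0.81185)² + (−1.21545)² + (+0.75275)² + (−0.99945)² = 6.16072
Variance = 6.16072 / 11 = 0.56007
SE* = √0.56007

SE* = 0.7484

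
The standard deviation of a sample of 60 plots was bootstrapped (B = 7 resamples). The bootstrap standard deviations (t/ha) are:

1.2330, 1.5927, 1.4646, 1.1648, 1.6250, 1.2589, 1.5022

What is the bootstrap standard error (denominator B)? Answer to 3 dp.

Bootstrap SE is the standard deviation of the 7 replicate standard deviations.
Mean of replicates: (1.2330 + 1.5927 + 1.4646 + 1.1648 + 1.6250 + 1.2589 + 1.5022) / 7 = 9.84120 / 7 = 1.40589
Sum of squared deviations: (−0.17289)² + (+0.18681)² + (+0.05871)² + (−0.24109)² + (+0.21911)² + (−0.14699)² + (+0.09631)² = 0.20525
Variance = 0.20525 / 7 = 0.02932
SE* = √0.02932

SE* = 0.171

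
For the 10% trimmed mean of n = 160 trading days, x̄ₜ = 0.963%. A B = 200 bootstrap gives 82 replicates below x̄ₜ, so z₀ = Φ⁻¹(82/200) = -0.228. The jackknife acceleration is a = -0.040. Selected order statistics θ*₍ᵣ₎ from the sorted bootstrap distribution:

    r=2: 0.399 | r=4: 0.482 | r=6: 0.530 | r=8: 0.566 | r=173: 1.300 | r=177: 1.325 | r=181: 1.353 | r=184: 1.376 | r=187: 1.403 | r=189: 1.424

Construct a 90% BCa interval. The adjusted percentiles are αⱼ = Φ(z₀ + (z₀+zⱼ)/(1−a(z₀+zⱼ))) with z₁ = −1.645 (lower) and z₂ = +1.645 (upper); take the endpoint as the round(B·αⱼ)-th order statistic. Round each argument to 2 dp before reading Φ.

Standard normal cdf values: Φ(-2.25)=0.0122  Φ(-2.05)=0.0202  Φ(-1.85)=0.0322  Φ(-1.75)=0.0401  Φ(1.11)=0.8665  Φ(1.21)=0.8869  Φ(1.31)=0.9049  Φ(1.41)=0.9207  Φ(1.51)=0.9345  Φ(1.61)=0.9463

Lower: z₀ + z₁ = -0.228 + (-1.645) = -1.873; 1 − a(z₀+z₁) = 1 − (-0.040)(-1.873) = 0.9251; argument = -0.228 + (-1.873)/0.9251 = -2.2527 → -2.25.
α₁ = Φ(-2.25) = 0.0122; rank = round(200 × 0.0122) = 2; θ*₍2₎ = 0.399.
Upper: z₀ + z₂ = 1.417; 1 − a(z₀+z₂) = 1.0567; argument = 1.1130 → 1.11; α₂ = 0.8665; rank = 173; θ*₍173₎ = 1.300.

(0.399, 1.300)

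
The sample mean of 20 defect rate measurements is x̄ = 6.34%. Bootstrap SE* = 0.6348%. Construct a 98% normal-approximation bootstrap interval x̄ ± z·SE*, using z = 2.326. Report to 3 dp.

Margin = 2.326 × 0.6348 = 1.4765
Interval: 6.34 ± 1.4765

(4.863, 7.817)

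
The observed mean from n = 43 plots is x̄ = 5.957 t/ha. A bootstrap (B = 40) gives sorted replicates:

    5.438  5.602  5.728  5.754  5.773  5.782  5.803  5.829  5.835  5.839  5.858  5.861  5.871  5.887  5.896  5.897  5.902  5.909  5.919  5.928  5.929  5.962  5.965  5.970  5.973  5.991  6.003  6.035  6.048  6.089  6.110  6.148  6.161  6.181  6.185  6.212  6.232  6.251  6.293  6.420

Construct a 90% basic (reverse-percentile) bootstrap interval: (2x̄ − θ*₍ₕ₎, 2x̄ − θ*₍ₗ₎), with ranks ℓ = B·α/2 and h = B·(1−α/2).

Percentile endpoints at ranks 2 and 38: θ*₍2₎ = 5.602, θ*₍38₎ = 6.251.
Basic interval reflects these around x̄:
  lower = 2 × 5.957 − 6.251 = 5.663
  upper = 2 × 5.957 − 5.602 = 6.312

(5.663, 6.312)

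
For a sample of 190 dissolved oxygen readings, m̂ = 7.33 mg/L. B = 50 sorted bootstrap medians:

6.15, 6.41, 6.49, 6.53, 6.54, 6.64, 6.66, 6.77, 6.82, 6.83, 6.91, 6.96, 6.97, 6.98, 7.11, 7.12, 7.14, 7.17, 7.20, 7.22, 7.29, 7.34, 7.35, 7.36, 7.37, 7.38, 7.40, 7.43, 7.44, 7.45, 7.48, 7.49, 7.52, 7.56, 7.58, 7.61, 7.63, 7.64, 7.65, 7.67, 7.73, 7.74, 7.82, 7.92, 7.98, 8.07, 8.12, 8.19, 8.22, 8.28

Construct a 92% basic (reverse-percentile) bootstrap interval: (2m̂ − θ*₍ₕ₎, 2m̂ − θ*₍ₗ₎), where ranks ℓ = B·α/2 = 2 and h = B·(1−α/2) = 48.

(6.47, 8.25)

Percentile endpoints at ranks 2 and 48: θ*₍2₎ = 6.41, θ*₍48₎ = 8.19.
Basic interval reflects these around m̂:
  lower = 2 × 7.33 − 8.19 = 6.47
  upper = 2 × 7.33 − 6.41 = 8.25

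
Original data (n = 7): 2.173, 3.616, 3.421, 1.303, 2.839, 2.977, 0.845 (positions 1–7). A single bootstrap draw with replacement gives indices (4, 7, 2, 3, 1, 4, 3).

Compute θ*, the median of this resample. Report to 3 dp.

θ* = 2.173

Resample values: 1.303, 0.845, 3.616, 3.421, 2.173, 1.303, 3.421.
Sorted: 0.845, 1.303, 1.303, 2.173, 3.421, 3.421, 3.616
Median = middle value = 2.173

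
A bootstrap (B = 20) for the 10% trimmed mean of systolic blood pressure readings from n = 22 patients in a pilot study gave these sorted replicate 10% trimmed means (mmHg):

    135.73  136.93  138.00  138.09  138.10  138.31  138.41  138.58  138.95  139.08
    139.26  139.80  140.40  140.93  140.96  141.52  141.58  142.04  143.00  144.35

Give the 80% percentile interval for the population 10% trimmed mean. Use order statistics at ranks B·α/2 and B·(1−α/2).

α = 0.20; lower rank = 20 × 0.100 = 2; upper rank = 20 × 0.900 = 18.
The 2nd smallest replicate is 136.93; the 18th is 142.04.

(136.93, 142.04)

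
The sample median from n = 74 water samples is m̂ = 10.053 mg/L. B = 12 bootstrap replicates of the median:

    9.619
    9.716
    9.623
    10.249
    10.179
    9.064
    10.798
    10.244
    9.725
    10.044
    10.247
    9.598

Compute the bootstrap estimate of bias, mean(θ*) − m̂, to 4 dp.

bias = −0.1275

mean(θ*) = (9.619 + 9.716 + 9.623 + 10.249 + 10.179 + 9.064 + 10.798 + 10.244 + 9.725 + 10.044 + 10.247 + 9.598) / 12 = 9.92550
bias = 9.92550 − 10.053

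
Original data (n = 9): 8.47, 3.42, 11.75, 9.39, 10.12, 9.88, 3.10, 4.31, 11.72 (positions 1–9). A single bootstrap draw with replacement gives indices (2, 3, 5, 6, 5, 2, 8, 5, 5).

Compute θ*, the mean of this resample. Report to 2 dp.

θ* = 8.14

Resample values: 3.42, 11.75, 10.12, 9.88, 10.12, 3.42, 4.31, 10.12, 10.12.
Mean = (3.42 + 11.75 + 10.12 + 9.88 + 10.12 + 3.42 + 4.31 + 10.12 + 10.12) / 9 = 73.260 / 9 = 8.14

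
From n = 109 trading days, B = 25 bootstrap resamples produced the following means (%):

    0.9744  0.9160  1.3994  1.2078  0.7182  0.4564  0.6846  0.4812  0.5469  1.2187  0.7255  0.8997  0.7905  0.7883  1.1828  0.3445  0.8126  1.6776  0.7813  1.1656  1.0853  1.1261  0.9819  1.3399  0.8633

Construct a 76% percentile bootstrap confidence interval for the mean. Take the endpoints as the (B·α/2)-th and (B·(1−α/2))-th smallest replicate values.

(0.4812, 1.2187)

Sorted replicates: 0.3445, 0.4564, 0.4812, 0.5469, 0.6846, 0.7182, 0.7255, 0.7813, 0.7883, 0.7905, 0.8126, 0.8633, 0.8997, 0.9160, 0.9744, 0.9819, 1.0853, 1.1261, 1.1656, 1.1828, 1.2078, 1.2187, 1.3399, 1.3994, 1.6776
α = 0.24; lower rank = 25 × 0.120 = 3; upper rank = 25 × 0.880 = 22.
The 3rd smallest replicate is 0.4812; the 22nd is 1.2187.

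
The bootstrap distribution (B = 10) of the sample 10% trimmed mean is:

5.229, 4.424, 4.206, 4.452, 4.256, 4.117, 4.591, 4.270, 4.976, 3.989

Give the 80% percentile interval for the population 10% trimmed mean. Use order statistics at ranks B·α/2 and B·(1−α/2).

Sorted replicates: 3.989, 4.117, 4.206, 4.256, 4.270, 4.424, 4.452, 4.591, 4.976, 5.229
α = 0.20; lower rank = 10 × 0.100 = 1; upper rank = 10 × 0.900 = 9.
The 1st smallest replicate is 3.989; the 9th is 4.976.

(3.989, 4.976)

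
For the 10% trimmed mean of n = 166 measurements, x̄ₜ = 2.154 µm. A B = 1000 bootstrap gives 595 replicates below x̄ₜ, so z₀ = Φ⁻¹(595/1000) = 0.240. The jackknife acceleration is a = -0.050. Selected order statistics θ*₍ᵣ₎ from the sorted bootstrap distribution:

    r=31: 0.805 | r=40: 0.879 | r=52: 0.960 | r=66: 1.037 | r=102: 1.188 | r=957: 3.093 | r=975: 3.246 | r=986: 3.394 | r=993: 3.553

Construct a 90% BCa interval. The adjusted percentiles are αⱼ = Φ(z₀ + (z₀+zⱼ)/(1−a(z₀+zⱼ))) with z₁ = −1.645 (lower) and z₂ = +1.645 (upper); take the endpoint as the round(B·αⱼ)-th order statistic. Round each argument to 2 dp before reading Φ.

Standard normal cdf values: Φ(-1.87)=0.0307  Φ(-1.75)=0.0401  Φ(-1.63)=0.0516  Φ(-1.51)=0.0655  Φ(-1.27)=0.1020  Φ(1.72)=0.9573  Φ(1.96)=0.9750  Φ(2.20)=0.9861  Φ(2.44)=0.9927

Lower: z₀ + z₁ = 0.240 + (-1.645) = -1.405; 1 − a(z₀+z₁) = 1 − (-0.050)(-1.405) = 0.9297; argument = 0.240 + (-1.405)/0.9297 = -1.2712 → -1.27.
α₁ = Φ(-1.27) = 0.1020; rank = round(1000 × 0.1020) = 102; θ*₍102₎ = 1.188.
Upper: z₀ + z₂ = 1.885; 1 − a(z₀+z₂) = 1.0942; argument = 1.9626 → 1.96; α₂ = 0.9750; rank = 975; θ*₍975₎ = 3.246.

(1.188, 3.246)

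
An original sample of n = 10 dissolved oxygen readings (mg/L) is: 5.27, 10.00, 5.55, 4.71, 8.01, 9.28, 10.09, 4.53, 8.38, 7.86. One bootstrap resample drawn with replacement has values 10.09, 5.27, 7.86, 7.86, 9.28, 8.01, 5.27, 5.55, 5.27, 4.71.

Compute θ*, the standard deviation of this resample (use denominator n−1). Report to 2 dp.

Mean = 6.9170; sum of squared deviations = 33.5022
s² = 33.5022 / 9 = 3.7225
s = √3.7225 = 1.93

θ* = 1.93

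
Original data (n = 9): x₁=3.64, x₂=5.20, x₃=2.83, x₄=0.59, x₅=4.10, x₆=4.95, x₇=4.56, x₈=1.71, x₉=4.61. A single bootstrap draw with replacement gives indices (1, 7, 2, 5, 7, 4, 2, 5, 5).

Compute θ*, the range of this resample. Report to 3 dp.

θ* = 4.610

Resample values: 3.64, 4.56, 5.20, 4.10, 4.56, 0.59, 5.20, 4.10, 4.10.
Range = 5.20 − 0.59 = 4.610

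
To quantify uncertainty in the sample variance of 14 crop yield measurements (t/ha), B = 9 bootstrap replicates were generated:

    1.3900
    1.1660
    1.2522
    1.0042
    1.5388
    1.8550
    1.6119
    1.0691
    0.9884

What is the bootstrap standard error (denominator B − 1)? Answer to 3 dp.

SE* = 0.301

Bootstrap SE is the standard deviation of the 9 replicate variances.
Mean of replicates: (1.3900 + 1.1660 + 1.2522 + 1.0042 + 1.5388 + 1.8550 + 1.6119 + 1.0691 + 0.9884) / 9 = 11.87560 / 9 = 1.31951
Sum of squared deviations: (+0.07049)² + (−0.15351)² + (−0.06731)² + (−0.31531)² + (+0.21929)² + (+0.53549)² + (+0.29239)² + (−0.25041)² + (−0.33111)² = 0.72515
Variance = 0.72515 / 8 = 0.09064
SE* = √0.09064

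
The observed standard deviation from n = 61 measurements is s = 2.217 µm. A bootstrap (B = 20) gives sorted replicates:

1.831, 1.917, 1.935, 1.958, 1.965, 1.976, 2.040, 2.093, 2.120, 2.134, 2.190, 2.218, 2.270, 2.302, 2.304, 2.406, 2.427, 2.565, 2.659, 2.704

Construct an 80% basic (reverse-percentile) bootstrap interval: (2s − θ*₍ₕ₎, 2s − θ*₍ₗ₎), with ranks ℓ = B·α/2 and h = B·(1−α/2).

(1.869, 2.517)

Percentile endpoints at ranks 2 and 18: θ*₍2₎ = 1.917, θ*₍18₎ = 2.565.
Basic interval reflects these around s:
  lower = 2 × 2.217 − 2.565 = 1.869
  upper = 2 × 2.217 − 1.917 = 2.517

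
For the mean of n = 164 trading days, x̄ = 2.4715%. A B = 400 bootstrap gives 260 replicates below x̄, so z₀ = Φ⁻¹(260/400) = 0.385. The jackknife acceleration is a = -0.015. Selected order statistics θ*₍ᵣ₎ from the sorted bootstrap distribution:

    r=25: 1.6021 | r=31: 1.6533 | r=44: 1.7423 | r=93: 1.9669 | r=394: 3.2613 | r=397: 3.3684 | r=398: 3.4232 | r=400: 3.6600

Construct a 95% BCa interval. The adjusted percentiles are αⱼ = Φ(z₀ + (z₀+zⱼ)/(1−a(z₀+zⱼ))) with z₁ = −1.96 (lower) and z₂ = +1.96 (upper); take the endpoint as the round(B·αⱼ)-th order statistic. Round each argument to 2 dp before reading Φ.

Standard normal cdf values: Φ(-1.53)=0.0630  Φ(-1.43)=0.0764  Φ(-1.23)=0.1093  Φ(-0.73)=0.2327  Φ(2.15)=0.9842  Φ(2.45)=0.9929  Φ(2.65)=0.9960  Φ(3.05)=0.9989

Lower: z₀ + z₁ = 0.385 + (-1.960) = -1.575; 1 − a(z₀+z₁) = 1 − (-0.015)(-1.575) = 0.9764; argument = 0.385 + (-1.575)/0.9764 = -1.2281 → -1.23.
α₁ = Φ(-1.23) = 0.1093; rank = round(400 × 0.1093) = 44; θ*₍44₎ = 1.7423.
Upper: z₀ + z₂ = 2.345; 1 − a(z₀+z₂) = 1.0352; argument = 2.6503 → 2.65; α₂ = 0.9960; rank = 398; θ*₍398₎ = 3.4232.

(1.7423, 3.4232)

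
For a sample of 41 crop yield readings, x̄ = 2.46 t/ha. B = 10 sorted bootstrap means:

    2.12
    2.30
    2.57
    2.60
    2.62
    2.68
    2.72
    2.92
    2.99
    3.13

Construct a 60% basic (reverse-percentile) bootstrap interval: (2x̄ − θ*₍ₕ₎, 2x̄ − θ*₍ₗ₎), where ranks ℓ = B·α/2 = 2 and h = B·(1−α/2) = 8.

Percentile endpoints at ranks 2 and 8: θ*₍2₎ = 2.30, θ*₍8₎ = 2.92.
Basic interval reflects these around x̄:
  lower = 2 × 2.46 − 2.92 = 2.00
  upper = 2 × 2.46 − 2.30 = 2.62

(2.00, 2.62)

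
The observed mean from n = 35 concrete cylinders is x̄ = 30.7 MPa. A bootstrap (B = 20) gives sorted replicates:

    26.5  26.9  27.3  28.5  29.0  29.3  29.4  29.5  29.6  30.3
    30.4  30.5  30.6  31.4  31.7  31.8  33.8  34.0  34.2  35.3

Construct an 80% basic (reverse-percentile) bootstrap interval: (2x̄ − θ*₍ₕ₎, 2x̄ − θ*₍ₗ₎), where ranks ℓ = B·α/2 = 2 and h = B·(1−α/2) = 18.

Percentile endpoints at ranks 2 and 18: θ*₍2₎ = 26.9, θ*₍18₎ = 34.0.
Basic interval reflects these around x̄:
  lower = 2 × 30.7 − 34.0 = 27.4
  upper = 2 × 30.7 − 26.9 = 34.5

(27.4, 34.5)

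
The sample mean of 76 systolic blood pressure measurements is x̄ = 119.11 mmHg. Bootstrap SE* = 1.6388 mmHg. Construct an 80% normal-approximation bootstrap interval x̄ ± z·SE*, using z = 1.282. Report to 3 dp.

Margin = 1.282 × 1.6388 = 2.1009
Interval: 119.11 ± 2.1009

(117.009, 121.211)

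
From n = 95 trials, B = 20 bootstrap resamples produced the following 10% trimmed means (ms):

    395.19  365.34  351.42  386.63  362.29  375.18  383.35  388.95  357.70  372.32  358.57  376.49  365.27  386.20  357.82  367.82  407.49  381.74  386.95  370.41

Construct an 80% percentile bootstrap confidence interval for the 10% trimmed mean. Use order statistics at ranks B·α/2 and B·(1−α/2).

(357.70, 388.95)

Sorted replicates: 351.42, 357.70, 357.82, 358.57, 362.29, 365.27, 365.34, 367.82, 370.41, 372.32, 375.18, 376.49, 381.74, 383.35, 386.20, 386.63, 386.95, 388.95, 395.19, 407.49
α = 0.20; lower rank = 20 × 0.100 = 2; upper rank = 20 × 0.900 = 18.
The 2nd smallest replicate is 357.70; the 18th is 388.95.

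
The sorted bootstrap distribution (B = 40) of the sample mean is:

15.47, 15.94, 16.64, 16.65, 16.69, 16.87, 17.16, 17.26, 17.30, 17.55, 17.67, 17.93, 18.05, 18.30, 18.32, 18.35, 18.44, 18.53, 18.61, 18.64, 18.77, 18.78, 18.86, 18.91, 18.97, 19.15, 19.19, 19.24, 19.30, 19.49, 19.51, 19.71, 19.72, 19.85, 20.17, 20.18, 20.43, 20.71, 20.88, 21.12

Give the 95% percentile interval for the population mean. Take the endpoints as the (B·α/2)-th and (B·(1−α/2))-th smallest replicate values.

(15.47, 20.88)

α = 0.05; lower rank = 40 × 0.025 = 1; upper rank = 40 × 0.975 = 39.
The 1st smallest replicate is 15.47; the 39th is 20.88.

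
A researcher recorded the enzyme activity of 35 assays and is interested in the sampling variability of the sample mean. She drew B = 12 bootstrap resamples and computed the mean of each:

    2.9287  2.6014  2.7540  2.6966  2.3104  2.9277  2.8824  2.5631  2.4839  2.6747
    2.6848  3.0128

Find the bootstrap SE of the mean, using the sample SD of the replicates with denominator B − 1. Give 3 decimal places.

Bootstrap SE is the standard deviation of the 12 replicate means.
Mean of replicates: (2.9287 + 2.6014 + 2.7540 + 2.6966 + 2.3104 + 2.9277 + 2.8824 + 2.5631 + 2.4839 + 2.6747 + 2.6848 + 3.0128) / 12 = 32.52050 / 12 = 2.71004
Sum of squared deviations: (+0.21866)² + (−0.10864)² + (+0.04396)² + (−0.01344)² + (−0.39964)² + (+0.21766)² + (+0.17236)² + (−0.14694)² + (−0.22614)² + (−0.03534)² + (−0.02524)² + (+0.30276)² = 0.46480
Variance = 0.46480 / 11 = 0.04225
SE* = √0.04225

SE* = 0.206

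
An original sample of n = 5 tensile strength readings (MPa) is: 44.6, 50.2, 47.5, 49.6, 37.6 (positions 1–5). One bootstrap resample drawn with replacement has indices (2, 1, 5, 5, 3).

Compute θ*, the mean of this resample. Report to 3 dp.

θ* = 43.500

Resample values: 50.2, 44.6, 37.6, 37.6, 47.5.
Mean = (50.2 + 44.6 + 37.6 + 37.6 + 47.5) / 5 = 217.50 / 5 = 43.500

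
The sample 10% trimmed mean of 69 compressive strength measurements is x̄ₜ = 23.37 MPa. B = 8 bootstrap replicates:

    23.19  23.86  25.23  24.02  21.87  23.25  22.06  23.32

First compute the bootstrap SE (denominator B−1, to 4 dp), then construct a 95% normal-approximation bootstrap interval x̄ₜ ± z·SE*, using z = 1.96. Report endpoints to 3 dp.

Mean of replicates = 23.3500; sum of squared deviations = 8.1344; SE* = √(8.1344/7) = 1.0780
Margin = 1.96 × 1.0780 = 2.1129
Interval: 23.37 ± 2.1129

(21.257, 25.483)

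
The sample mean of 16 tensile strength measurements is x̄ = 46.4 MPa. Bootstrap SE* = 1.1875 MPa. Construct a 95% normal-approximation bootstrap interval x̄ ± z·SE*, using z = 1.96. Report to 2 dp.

(44.07, 48.73)

Margin = 1.96 × 1.1875 = 2.328
Interval: 46.4 ± 2.328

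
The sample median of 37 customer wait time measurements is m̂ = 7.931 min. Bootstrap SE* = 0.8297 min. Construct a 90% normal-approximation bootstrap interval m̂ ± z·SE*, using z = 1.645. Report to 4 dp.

(6.5661, 9.2959)

Margin = 1.645 × 0.8297 = 1.36486
Interval: 7.931 ± 1.36486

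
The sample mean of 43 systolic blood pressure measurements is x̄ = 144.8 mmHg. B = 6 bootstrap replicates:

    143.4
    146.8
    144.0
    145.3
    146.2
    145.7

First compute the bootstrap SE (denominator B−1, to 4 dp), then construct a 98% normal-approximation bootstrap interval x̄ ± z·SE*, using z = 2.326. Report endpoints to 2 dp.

Mean of replicates = 145.2333; sum of squared deviations = 8.4933; SE* = √(8.4933/5) = 1.3033
Margin = 2.326 × 1.3033 = 3.031
Interval: 144.8 ± 3.031

(141.77, 147.83)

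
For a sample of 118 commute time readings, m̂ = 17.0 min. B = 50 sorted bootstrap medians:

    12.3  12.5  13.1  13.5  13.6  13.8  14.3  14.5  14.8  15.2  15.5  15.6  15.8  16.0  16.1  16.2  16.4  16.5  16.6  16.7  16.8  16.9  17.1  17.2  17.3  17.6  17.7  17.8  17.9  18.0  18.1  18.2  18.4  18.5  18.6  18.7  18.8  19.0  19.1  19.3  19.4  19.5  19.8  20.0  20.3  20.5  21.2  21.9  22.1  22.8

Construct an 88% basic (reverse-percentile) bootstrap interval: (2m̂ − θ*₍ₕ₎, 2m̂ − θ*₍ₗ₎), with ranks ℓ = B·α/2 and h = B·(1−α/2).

Percentile endpoints at ranks 3 and 47: θ*₍3₎ = 13.1, θ*₍47₎ = 21.2.
Basic interval reflects these around m̂:
  lower = 2 × 17.0 − 21.2 = 12.8
  upper = 2 × 17.0 − 13.1 = 20.9

(12.8, 20.9)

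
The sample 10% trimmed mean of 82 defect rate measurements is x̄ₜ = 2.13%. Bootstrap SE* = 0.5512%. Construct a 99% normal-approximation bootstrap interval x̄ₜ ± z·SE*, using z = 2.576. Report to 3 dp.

(0.710, 3.550)

Margin = 2.576 × 0.5512 = 1.4199
Interval: 2.13 ± 1.4199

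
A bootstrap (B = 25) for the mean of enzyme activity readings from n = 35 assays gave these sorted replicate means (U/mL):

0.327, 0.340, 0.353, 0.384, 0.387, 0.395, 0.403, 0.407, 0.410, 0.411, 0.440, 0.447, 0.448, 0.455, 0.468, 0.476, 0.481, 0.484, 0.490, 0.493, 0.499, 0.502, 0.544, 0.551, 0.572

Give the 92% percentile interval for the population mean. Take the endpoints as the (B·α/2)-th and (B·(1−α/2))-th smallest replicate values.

(0.327, 0.551)

α = 0.08; lower rank = 25 × 0.040 = 1; upper rank = 25 × 0.960 = 24.
The 1st smallest replicate is 0.327; the 24th is 0.551.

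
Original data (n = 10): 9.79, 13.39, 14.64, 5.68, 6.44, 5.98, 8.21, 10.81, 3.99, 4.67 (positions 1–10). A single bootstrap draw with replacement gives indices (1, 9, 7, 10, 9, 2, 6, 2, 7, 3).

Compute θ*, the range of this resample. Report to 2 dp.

θ* = 10.65

Resample values: 9.79, 3.99, 8.21, 4.67, 3.99, 13.39, 5.98, 13.39, 8.21, 14.64.
Range = 14.64 − 3.99 = 10.65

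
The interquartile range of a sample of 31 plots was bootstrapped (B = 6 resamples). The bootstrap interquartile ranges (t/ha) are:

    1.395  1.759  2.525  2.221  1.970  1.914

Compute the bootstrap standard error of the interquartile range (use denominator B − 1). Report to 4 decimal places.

SE* = 0.3871

Bootstrap SE is the standard deviation of the 6 replicate interquartile ranges.
Mean of replicates: (1.395 + 1.759 + 2.525 + 2.221 + 1.970 + 1.914) / 6 = 11.78400 / 6 = 1.96400
Sum of squared deviations: (−0.56900)² + (−0.20500)² + (+0.56100)² + (+0.25700)² + (+0.00600)² + (−0.05000)² = 0.74909
Variance = 0.74909 / 5 = 0.14982
SE* = √0.14982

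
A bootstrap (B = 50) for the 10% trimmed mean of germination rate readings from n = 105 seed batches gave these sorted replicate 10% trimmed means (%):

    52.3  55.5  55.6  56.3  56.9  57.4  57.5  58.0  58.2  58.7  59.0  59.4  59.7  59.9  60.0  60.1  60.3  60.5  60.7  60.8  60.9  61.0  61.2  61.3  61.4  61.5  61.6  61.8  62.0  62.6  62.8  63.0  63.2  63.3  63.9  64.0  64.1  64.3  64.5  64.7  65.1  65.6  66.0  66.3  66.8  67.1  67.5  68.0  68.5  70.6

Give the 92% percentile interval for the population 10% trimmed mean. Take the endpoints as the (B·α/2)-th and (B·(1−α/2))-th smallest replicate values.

(55.5, 68.0)

α = 0.08; lower rank = 50 × 0.040 = 2; upper rank = 50 × 0.960 = 48.
The 2nd smallest replicate is 55.5; the 48th is 68.0.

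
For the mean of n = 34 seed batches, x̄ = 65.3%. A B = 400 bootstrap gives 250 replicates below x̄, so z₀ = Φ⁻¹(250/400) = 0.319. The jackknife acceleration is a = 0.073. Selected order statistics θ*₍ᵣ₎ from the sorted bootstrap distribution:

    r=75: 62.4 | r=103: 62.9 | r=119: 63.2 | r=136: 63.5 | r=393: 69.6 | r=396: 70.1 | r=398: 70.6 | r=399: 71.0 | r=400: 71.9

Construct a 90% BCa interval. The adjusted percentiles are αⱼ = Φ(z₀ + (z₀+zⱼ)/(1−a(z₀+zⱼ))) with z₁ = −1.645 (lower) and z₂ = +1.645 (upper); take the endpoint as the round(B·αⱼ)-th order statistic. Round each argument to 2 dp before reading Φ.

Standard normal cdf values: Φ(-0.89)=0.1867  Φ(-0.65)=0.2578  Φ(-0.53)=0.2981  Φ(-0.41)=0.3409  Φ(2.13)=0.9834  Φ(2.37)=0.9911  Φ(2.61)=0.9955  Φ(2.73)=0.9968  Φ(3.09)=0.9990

(62.4, 70.6)

Lower: z₀ + z₁ = 0.319 + (-1.645) = -1.326; 1 − a(z₀+z₁) = 1 − (0.073)(-1.326) = 1.0968; argument = 0.319 + (-1.326)/1.0968 = -0.8900 → -0.89.
α₁ = Φ(-0.89) = 0.1867; rank = round(400 × 0.1867) = 75; θ*₍75₎ = 62.4.
Upper: z₀ + z₂ = 1.964; 1 − a(z₀+z₂) = 0.8566; argument = 2.6117 → 2.61; α₂ = 0.9955; rank = 398; θ*₍398₎ = 70.6.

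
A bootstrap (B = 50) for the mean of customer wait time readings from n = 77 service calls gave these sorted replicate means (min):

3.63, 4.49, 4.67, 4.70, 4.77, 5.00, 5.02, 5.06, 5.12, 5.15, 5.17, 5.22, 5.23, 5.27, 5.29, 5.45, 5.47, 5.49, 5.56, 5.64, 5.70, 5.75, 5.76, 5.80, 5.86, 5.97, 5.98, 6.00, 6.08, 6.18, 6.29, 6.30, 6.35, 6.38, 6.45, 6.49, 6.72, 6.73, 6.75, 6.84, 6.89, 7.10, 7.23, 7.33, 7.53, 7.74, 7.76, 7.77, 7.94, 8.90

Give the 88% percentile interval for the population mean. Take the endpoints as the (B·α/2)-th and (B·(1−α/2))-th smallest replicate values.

α = 0.12; lower rank = 50 × 0.060 = 3; upper rank = 50 × 0.940 = 47.
The 3rd smallest replicate is 4.67; the 47th is 7.76.

(4.67, 7.76)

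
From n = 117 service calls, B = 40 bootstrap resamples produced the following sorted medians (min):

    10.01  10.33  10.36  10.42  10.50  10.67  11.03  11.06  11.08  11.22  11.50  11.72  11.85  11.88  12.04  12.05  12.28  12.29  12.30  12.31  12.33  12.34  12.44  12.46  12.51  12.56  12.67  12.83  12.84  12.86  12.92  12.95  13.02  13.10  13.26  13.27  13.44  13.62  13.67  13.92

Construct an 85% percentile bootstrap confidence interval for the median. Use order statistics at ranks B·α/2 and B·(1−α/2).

α = 0.15; lower rank = 40 × 0.075 = 3; upper rank = 40 × 0.925 = 37.
The 3rd smallest replicate is 10.36; the 37th is 13.44.

(10.36, 13.44)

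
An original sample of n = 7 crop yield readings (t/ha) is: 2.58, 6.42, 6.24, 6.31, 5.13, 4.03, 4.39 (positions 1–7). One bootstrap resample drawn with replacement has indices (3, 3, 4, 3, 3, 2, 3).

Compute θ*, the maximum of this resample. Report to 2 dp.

Resample values: 6.24, 6.24, 6.31, 6.24, 6.24, 6.42, 6.24.
Maximum = 6.42

θ* = 6.42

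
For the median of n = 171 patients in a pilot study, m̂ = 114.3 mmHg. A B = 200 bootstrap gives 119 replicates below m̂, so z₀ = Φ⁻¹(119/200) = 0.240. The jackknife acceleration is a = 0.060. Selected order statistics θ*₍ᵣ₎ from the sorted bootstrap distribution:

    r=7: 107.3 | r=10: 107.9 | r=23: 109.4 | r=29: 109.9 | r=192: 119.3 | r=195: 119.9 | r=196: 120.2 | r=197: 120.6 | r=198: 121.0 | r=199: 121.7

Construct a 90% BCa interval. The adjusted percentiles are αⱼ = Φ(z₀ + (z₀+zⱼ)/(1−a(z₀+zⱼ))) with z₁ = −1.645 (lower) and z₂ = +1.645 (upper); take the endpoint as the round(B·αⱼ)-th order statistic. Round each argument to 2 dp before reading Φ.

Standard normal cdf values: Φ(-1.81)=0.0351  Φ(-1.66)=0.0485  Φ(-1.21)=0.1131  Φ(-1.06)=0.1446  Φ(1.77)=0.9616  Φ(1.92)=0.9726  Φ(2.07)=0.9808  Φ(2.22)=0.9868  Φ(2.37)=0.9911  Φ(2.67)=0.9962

Lower: z₀ + z₁ = 0.240 + (-1.645) = -1.405; 1 − a(z₀+z₁) = 1 − (0.060)(-1.405) = 1.0843; argument = 0.240 + (-1.405)/1.0843 = -1.0558 → -1.06.
α₁ = Φ(-1.06) = 0.1446; rank = round(200 × 0.1446) = 29; θ*₍29₎ = 109.9.
Upper: z₀ + z₂ = 1.885; 1 − a(z₀+z₂) = 0.8869; argument = 2.3654 → 2.37; α₂ = 0.9911; rank = 198; θ*₍198₎ = 121.0.

(109.9, 121.0)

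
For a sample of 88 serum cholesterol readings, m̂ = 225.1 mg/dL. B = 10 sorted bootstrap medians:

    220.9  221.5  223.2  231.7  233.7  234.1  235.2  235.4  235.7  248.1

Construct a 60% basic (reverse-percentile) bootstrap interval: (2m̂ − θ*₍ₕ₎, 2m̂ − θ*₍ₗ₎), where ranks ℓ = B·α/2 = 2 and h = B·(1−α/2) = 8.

Percentile endpoints at ranks 2 and 8: θ*₍2₎ = 221.5, θ*₍8₎ = 235.4.
Basic interval reflects these around m̂:
  lower = 2 × 225.1 − 235.4 = 214.8
  upper = 2 × 225.1 − 221.5 = 228.7

(214.8, 228.7)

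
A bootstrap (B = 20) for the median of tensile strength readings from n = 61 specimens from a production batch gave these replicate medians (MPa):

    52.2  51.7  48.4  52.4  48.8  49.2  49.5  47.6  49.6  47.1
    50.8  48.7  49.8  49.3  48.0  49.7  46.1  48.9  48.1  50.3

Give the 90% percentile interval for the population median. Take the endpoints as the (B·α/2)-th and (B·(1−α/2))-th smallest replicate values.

Sorted replicates: 46.1, 47.1, 47.6, 48.0, 48.1, 48.4, 48.7, 48.8, 48.9, 49.2, 49.3, 49.5, 49.6, 49.7, 49.8, 50.3, 50.8, 51.7, 52.2, 52.4
α = 0.10; lower rank = 20 × 0.050 = 1; upper rank = 20 × 0.950 = 19.
The 1st smallest replicate is 46.1; the 19th is 52.2.

(46.1, 52.2)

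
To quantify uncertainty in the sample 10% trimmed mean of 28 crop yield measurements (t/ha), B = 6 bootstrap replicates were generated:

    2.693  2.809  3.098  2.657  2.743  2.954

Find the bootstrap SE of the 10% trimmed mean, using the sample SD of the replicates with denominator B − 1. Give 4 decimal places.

SE* = 0.1696

Bootstrap SE is the standard deviation of the 6 replicate 10% trimmed means.
Mean of replicates: (2.693 + 2.809 + 3.098 + 2.657 + 2.743 + 2.954) / 6 = 16.95400 / 6 = 2.82567
Sum of squared deviations: (−0.13267)² + (−0.01667)² + (+0.27233)² + (−0.16867)² + (−0.08267)² + (+0.12833)² = 0.14380
Variance = 0.14380 / 5 = 0.02876
SE* = √0.02876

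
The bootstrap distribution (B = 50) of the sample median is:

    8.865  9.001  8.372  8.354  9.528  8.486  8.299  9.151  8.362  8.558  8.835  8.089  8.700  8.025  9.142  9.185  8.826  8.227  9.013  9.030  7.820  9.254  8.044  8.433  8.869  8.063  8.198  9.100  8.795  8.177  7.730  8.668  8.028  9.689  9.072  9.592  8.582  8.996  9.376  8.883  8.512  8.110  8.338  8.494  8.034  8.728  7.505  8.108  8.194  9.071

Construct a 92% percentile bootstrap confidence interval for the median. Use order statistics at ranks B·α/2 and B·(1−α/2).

Sorted replicates: 7.505, 7.730, 7.820, 8.025, 8.028, 8.034, 8.044, 8.063, 8.089, 8.108, 8.110, 8.177, 8.194, 8.198, 8.227, 8.299, 8.338, 8.354, 8.362, 8.372, 8.433, 8.486, 8.494, 8.512, 8.558, 8.582, 8.668, 8.700, 8.728, 8.795, 8.826, 8.835, 8.865, 8.869, 8.883, 8.996, 9.001, 9.013, 9.030, 9.071, 9.072, 9.100, 9.142, 9.151, 9.185, 9.254, 9.376, 9.528, 9.592, 9.689
α = 0.08; lower rank = 50 × 0.040 = 2; upper rank = 50 × 0.960 = 48.
The 2nd smallest replicate is 7.730; the 48th is 9.528.

(7.730, 9.528)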